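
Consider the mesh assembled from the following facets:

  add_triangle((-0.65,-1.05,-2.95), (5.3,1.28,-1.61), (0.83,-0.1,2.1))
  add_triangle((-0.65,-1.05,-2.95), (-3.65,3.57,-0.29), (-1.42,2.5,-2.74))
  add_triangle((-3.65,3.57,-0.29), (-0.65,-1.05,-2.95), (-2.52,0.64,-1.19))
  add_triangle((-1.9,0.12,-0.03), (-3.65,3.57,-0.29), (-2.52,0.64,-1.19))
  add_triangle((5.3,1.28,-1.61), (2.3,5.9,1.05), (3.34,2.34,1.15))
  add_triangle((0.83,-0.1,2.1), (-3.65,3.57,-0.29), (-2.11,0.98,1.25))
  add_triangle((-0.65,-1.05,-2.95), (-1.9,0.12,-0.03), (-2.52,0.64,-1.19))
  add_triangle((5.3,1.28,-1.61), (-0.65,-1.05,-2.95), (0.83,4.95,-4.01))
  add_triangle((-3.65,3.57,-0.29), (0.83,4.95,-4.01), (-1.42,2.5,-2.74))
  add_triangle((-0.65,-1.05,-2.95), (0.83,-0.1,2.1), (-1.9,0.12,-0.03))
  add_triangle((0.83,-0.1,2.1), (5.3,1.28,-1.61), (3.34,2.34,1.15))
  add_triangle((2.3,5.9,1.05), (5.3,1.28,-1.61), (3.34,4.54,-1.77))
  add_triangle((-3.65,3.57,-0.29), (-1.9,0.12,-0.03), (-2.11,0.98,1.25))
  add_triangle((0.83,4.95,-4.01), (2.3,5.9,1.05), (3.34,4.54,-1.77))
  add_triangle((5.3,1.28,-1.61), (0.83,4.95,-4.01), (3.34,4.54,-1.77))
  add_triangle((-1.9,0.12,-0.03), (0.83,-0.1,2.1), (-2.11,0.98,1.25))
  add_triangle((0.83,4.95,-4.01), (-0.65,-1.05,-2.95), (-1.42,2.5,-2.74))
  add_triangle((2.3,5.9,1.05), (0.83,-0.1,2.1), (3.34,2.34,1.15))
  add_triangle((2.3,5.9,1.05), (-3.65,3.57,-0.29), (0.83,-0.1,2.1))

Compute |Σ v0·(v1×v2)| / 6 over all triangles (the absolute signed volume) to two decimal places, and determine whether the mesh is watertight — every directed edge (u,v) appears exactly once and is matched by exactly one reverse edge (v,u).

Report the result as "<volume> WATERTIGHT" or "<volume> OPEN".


Per-triangle v0·(v1×v2)/6:
  t1: +2.6908
  t2: +4.6533
  t3: +2.2023
  t4: +1.1810
  t5: +7.8506
  t6: +1.9549
  t7: +0.8450
  t8: +16.1693
  t9: +6.4535
  t10: +0.7653
  t11: +3.7604
  t12: +9.3330
  t13: +1.4194
  t14: +10.3392
  t15: +9.2235
  t16: +0.5789
  t17: +5.4873
  t18: +4.4291
  t19: +9.7086
Σ = +99.0453 → |volume| = 99.05

Directed edges: 57 total; 3 unmatched, e.g. (-3.65,3.57,-0.29)→(0.83,4.95,-4.01) → open.

99.05 OPEN


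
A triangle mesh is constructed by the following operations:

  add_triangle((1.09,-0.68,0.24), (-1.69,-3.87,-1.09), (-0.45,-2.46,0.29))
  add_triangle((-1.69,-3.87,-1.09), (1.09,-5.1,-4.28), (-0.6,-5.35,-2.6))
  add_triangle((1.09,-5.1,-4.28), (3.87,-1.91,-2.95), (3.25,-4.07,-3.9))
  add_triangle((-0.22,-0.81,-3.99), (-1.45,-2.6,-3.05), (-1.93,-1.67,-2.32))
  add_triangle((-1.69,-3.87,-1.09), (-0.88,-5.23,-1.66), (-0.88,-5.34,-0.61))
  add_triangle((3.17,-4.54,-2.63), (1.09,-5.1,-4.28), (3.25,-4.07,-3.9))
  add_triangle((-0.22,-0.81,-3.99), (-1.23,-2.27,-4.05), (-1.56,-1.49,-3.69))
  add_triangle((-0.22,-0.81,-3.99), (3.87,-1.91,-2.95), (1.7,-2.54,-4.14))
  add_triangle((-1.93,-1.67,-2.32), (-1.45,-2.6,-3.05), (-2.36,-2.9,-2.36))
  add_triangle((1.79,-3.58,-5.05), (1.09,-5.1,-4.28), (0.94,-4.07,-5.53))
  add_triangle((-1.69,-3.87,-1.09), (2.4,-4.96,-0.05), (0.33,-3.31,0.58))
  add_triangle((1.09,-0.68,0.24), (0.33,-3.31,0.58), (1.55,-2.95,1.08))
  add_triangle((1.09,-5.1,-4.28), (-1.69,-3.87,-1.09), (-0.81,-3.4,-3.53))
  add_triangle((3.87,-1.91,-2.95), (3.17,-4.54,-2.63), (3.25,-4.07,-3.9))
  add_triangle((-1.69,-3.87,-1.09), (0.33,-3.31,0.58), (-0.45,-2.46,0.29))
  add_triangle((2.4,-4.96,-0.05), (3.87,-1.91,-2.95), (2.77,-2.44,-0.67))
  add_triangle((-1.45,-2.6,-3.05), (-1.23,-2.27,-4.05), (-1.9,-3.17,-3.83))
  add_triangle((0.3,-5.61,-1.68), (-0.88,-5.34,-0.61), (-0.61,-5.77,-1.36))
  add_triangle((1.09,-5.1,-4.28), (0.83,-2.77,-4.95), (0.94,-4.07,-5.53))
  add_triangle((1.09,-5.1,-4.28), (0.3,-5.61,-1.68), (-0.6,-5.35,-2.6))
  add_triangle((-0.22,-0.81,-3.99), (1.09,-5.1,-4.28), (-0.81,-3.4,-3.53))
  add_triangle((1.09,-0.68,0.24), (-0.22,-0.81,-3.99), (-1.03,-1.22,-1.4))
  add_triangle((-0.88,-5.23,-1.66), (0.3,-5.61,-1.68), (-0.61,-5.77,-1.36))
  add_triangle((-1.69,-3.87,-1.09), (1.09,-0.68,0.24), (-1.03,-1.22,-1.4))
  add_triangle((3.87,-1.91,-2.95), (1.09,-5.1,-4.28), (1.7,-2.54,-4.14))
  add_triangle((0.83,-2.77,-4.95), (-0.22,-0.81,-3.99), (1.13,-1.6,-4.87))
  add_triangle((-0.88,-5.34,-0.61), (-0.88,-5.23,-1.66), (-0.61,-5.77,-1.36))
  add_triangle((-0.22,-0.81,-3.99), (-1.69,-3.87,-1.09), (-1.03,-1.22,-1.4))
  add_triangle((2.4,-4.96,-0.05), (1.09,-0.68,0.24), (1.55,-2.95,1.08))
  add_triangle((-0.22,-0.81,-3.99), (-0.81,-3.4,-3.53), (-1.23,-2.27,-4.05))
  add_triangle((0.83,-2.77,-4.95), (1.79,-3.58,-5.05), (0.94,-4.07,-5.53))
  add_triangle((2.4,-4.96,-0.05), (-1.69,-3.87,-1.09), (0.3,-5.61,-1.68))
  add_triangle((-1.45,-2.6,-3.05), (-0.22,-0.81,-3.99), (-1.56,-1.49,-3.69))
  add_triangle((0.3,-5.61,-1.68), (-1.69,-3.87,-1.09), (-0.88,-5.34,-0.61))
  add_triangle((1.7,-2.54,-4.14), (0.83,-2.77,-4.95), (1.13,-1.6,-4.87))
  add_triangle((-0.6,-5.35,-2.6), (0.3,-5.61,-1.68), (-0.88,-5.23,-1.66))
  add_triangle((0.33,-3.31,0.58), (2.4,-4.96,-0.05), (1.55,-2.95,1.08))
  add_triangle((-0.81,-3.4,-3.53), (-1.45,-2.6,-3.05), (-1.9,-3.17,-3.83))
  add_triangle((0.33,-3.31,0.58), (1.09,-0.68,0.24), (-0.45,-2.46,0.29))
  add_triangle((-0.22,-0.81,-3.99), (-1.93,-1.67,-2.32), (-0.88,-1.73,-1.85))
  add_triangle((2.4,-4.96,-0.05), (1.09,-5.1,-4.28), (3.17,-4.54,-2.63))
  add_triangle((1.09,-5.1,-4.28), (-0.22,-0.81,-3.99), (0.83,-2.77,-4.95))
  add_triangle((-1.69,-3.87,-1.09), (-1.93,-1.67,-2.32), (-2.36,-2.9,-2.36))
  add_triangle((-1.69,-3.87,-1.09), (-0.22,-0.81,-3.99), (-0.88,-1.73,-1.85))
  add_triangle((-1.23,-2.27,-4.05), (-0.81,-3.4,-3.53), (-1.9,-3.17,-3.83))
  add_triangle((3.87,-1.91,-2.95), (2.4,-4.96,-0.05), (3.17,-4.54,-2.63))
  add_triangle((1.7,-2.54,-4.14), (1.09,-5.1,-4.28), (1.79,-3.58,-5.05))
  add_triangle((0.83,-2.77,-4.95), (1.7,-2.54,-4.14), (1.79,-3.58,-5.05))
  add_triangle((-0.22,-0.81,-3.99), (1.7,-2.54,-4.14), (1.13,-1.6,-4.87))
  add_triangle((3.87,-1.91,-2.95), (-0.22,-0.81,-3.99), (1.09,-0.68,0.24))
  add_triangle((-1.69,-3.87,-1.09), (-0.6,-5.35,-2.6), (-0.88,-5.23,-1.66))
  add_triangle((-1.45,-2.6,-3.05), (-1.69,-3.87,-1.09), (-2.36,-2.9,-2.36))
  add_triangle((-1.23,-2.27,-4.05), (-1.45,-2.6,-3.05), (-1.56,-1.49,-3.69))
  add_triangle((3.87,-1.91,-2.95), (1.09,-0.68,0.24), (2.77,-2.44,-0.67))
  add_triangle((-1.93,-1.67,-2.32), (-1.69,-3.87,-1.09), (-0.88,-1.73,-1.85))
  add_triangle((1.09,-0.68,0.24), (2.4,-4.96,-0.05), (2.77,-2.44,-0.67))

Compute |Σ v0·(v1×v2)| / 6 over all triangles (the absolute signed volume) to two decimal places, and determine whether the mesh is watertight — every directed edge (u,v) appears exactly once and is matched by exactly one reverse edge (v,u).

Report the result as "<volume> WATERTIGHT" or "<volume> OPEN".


Per-triangle v0·(v1×v2)/6:
  t1: -0.7055
  t2: +0.8457
  t3: +1.3000
  t4: +1.3517
  t5: +0.9846
  t6: +3.2930
  t7: +0.8101
  t8: +2.8764
  t9: +0.5671
  t10: +1.7200
  t11: +2.9112
  t12: -0.2338
  t13: +4.2662
  t14: +2.3905
  t15: +0.5166
  t16: +2.2789
  t17: -0.0811
  t18: +0.4486
  t19: -0.2712
  t20: +3.0432
  t21: +4.0976
  t22: -1.1318
  t23: +0.4795
  t24: -0.8066
  t25: +4.5848
  t26: +1.1932
  t27: +0.3337
  t28: +1.2976
  t29: +0.6731
  t30: +1.2039
  t31: +0.7511
  t32: +2.6834
  t33: -1.1553
  t34: -1.6793
  t35: +0.9914
  t36: +1.0043
  t37: +1.2287
  t38: +0.0262
  t39: -0.0332
  t40: -1.0028
  t41: +6.3453
  t42: +1.5469
  t43: -0.1095
  t44: -0.4197
  t45: +0.8880
  t46: +3.9352
  t47: +0.2624
  t48: +0.4520
  t49: -0.7967
  t50: -1.0154
  t51: +0.7805
  t52: +1.3217
  t53: +0.4685
  t54: +0.6090
  t55: -0.9068
  t56: +0.7303
Σ = +57.1432 → |volume| = 57.14

Directed edges: 168 total; 6 unmatched, e.g. (-1.69,-3.87,-1.09)→(-0.81,-3.4,-3.53) → open.

57.14 OPEN


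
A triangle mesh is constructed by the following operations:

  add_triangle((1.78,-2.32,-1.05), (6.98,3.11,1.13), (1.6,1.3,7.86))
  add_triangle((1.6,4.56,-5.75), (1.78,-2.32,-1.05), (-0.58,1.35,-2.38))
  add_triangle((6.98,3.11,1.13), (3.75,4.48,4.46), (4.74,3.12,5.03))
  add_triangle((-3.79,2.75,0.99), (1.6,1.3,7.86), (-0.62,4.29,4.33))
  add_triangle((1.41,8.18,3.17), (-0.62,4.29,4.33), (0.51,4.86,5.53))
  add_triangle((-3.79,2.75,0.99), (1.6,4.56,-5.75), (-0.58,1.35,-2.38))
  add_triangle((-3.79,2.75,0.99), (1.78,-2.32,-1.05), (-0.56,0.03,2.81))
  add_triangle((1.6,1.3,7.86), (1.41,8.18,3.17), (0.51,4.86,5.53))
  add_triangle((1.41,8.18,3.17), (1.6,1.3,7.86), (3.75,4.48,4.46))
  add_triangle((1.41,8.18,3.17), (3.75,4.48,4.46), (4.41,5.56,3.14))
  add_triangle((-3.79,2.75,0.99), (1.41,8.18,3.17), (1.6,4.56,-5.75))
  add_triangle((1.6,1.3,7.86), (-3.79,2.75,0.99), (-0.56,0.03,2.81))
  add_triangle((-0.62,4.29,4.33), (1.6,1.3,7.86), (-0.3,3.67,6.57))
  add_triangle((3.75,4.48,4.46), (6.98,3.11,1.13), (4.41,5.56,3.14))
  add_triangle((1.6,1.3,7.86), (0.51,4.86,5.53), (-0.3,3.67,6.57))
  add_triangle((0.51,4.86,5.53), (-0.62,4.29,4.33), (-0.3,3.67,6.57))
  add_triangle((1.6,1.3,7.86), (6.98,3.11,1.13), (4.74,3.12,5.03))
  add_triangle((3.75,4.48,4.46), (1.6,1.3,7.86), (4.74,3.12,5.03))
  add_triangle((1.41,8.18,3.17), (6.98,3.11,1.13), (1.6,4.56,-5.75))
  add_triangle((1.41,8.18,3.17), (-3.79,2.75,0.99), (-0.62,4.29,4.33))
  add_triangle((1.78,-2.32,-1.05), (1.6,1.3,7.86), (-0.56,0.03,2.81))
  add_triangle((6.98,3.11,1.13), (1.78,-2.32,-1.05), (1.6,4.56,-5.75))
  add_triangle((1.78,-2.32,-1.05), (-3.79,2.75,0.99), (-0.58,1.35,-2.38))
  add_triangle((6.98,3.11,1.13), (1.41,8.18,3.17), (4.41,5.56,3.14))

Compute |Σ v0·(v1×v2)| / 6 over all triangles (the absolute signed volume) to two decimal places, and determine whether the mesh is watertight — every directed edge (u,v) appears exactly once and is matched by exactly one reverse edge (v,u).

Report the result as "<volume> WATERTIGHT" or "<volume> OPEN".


Per-triangle v0·(v1×v2)/6:
  t1: +26.6135
  t2: +4.5196
  t3: +9.4119
  t4: +13.6004
  t5: +5.5668
  t6: +6.0187
  t7: +1.8695
  t8: +10.1272
  t9: +24.7545
  t10: +8.8175
  t11: +43.7833
  t12: +6.1086
  t13: -2.5848
  t14: +8.1856
  t15: +6.3792
  t16: +2.3813
  t17: +6.0023
  t18: +9.6991
  t19: +65.9562
  t20: +15.6472
  t21: +4.3184
  t22: +27.7510
  t23: +1.9879
  t24: +9.0103
Σ = +315.9253 → |volume| = 315.93

Directed edges: 72 total, each appears once with its reverse present → watertight.

315.93 WATERTIGHT


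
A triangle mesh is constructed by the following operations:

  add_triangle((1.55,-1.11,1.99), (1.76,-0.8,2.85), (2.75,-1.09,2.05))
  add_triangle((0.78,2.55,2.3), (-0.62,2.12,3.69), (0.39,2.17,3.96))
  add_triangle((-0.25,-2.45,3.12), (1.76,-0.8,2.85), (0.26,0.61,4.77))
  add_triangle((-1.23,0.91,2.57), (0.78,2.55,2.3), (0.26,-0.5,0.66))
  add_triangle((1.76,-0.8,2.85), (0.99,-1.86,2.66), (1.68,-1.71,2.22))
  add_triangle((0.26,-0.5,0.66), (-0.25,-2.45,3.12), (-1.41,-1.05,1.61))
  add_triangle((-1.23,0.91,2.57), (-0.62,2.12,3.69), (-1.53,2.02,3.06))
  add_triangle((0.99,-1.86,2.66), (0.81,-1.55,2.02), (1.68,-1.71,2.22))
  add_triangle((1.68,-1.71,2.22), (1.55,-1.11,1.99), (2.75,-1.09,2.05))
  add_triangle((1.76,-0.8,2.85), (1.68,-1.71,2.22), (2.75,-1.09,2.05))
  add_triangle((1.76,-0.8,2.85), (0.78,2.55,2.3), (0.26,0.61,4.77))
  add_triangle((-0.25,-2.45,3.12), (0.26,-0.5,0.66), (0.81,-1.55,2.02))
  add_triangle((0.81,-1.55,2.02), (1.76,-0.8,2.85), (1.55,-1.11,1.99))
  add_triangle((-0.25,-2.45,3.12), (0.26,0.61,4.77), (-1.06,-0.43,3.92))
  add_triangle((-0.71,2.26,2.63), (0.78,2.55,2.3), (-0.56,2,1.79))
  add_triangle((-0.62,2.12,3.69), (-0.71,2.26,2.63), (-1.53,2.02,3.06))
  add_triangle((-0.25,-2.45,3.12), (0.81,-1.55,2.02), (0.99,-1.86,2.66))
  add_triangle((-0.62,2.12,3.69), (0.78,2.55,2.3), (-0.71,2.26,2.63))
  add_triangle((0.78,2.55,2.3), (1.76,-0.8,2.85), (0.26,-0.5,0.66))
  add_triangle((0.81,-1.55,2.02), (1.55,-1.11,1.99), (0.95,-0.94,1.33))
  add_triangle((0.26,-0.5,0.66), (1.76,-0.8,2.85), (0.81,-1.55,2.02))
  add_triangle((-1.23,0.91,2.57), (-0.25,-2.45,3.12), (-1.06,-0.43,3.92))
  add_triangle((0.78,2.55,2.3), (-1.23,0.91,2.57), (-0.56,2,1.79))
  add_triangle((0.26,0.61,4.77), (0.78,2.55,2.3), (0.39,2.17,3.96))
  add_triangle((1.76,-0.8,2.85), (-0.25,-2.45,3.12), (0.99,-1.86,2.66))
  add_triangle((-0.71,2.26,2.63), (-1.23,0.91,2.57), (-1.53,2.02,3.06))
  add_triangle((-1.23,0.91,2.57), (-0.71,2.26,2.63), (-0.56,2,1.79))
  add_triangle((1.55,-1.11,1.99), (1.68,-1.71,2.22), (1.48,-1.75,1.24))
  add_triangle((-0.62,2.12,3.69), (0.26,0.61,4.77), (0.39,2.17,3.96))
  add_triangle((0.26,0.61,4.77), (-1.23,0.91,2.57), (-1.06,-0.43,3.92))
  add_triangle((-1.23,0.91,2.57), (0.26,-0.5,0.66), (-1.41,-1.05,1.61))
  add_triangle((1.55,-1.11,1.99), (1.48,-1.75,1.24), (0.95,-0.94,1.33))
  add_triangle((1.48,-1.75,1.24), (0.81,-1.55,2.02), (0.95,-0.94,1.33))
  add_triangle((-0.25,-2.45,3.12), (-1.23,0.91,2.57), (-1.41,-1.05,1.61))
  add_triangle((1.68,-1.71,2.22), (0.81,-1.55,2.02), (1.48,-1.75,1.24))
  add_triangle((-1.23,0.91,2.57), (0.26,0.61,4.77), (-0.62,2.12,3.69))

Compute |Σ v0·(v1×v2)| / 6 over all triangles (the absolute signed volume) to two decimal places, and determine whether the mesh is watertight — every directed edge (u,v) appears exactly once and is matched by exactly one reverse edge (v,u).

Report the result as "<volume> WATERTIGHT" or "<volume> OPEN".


Per-triangle v0·(v1×v2)/6:
  t1: -0.3102
  t2: +0.8728
  t3: +4.0233
  t4: -1.0192
  t5: +0.5004
  t6: -0.0470
  t7: +0.4825
  t8: +0.0480
  t9: -0.1796
  t10: +0.6906
  t11: +3.4838
  t12: -0.0033
  t13: -0.2645
  t14: +2.5738
  t15: +0.3029
  t16: +0.4247
  t17: +0.0930
  t18: +0.7399
  t19: -0.3197
  t20: -0.0381
  t21: -0.0035
  t22: +0.2745
  t23: -0.8800
  t24: +0.5535
  t25: +0.6631
  t26: -0.2574
  t27: +0.1522
  t28: +0.0977
  t29: +1.3142
  t30: +1.6030
  t31: -0.6006
  t32: -0.0640
  t33: -0.1387
  t34: +1.8364
  t35: +0.2102
  t36: +1.4157
Σ = +18.2303 → |volume| = 18.23

Directed edges: 108 total, each appears once with its reverse present → watertight.

18.23 WATERTIGHT


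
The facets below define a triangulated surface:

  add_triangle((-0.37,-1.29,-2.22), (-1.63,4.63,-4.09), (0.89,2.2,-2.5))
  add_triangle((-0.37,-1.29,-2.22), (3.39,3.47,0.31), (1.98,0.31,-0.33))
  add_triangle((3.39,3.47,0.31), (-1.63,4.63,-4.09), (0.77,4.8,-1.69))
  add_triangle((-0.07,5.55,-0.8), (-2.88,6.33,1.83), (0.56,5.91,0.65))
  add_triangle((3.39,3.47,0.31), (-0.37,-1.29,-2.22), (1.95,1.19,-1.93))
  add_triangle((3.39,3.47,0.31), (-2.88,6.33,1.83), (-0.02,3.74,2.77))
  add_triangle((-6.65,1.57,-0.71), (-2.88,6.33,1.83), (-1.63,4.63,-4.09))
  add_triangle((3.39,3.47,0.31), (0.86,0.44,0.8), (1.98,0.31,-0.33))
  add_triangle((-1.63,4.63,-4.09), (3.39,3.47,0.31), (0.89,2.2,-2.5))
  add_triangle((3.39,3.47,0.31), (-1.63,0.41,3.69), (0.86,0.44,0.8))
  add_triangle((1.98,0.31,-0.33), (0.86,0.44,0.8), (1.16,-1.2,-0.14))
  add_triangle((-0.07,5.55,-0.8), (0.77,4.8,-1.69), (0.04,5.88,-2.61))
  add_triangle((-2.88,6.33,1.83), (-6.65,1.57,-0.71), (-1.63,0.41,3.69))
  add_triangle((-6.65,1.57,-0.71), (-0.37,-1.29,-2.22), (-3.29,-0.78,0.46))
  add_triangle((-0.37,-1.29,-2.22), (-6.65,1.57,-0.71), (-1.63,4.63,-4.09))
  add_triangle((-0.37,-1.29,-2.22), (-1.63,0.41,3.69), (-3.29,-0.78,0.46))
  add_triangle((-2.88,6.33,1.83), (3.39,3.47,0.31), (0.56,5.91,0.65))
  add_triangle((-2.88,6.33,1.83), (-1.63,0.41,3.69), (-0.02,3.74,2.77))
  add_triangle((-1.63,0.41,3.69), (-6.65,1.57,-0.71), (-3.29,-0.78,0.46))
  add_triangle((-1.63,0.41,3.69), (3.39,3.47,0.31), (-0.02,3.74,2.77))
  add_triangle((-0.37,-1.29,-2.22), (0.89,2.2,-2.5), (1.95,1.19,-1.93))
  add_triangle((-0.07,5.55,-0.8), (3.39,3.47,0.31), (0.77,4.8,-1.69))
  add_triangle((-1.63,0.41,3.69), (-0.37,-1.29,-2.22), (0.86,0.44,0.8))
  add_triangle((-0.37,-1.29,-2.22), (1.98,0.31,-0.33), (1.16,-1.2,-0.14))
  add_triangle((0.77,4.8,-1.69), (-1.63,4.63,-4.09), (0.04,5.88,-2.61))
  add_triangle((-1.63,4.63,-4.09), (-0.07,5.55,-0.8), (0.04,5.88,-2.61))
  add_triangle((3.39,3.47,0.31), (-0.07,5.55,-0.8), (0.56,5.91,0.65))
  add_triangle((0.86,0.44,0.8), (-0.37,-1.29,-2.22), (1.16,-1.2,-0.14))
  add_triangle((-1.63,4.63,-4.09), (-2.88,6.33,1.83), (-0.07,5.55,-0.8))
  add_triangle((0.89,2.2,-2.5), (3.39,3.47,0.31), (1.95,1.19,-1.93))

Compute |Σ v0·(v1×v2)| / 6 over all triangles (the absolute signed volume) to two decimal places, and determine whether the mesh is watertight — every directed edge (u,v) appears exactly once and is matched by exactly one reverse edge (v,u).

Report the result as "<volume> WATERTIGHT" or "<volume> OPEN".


170.95 WATERTIGHT

Per-triangle v0·(v1×v2)/6:
  t1: +4.6691
  t2: +1.8573
  t3: +2.6682
  t4: +5.4998
  t5: +0.0899
  t6: +10.0824
  t7: +34.5794
  t8: +0.8268
  t9: +6.3161
  t10: +1.8021
  t11: +0.4355
  t12: +1.2486
  t13: +24.1375
  t14: +5.0006
  t15: +16.2374
  t16: +1.2903
  t17: +3.1732
  t18: +8.9079
  t19: +6.6896
  t20: +4.9017
  t21: +1.9526
  t22: +3.7926
  t23: +0.4869
  t24: +1.0620
  t25: +0.7529
  t26: +2.9235
  t27: +4.2948
  t28: -0.2899
  t29: +12.8518
  t30: +2.7110
Σ = +170.9518 → |volume| = 170.95

Directed edges: 90 total, each appears once with its reverse present → watertight.


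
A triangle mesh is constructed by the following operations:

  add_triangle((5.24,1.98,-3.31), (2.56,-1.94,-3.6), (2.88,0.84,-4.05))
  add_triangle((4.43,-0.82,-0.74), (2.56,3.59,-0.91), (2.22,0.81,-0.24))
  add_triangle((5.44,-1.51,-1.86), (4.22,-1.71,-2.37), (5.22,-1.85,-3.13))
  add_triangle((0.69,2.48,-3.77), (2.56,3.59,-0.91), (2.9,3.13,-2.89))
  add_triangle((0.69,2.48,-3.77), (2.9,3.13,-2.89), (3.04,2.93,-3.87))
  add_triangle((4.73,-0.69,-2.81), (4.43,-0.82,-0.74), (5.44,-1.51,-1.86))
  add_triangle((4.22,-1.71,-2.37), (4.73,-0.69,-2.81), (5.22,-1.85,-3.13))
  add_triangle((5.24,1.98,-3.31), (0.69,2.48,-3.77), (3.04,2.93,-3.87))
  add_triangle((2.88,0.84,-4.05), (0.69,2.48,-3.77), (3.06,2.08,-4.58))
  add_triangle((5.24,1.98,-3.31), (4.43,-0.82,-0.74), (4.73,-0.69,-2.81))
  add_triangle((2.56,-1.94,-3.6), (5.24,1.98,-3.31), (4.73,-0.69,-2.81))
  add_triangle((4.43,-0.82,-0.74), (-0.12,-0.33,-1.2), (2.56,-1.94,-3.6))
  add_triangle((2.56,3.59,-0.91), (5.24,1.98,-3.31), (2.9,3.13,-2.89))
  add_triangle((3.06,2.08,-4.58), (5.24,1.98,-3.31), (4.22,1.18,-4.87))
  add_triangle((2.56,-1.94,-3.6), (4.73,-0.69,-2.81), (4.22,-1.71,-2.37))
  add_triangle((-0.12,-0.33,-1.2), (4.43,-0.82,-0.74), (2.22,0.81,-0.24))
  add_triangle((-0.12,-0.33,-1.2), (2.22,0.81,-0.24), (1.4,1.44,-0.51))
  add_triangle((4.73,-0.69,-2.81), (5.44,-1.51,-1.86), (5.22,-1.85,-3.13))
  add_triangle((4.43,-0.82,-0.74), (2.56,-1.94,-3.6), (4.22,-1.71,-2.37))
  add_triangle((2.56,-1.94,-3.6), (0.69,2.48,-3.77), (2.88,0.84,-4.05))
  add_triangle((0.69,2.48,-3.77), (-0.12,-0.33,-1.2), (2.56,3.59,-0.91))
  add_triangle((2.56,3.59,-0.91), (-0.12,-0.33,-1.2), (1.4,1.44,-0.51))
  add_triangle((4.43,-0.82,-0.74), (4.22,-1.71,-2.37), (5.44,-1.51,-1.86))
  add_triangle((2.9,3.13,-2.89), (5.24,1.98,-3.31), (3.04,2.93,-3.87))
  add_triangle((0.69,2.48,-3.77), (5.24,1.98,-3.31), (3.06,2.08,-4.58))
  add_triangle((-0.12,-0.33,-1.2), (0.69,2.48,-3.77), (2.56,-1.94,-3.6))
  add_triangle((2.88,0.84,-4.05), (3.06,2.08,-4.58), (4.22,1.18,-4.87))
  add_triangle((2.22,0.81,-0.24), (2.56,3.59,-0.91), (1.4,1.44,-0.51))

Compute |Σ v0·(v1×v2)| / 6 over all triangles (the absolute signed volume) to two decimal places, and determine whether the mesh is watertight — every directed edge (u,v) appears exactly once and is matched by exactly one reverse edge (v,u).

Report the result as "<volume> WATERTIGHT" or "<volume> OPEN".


38.95 OPEN

Per-triangle v0·(v1×v2)/6:
  t1: +5.2342
  t2: +0.8274
  t3: +0.3198
  t4: +2.6085
  t5: +1.2280
  t6: +0.8805
  t7: -0.1425
  t8: +1.4080
  t9: +1.2930
  t10: +4.0659
  t11: +4.7416
  t12: -0.4957
  t13: +3.6798
  t14: +2.7367
  t15: +1.9630
  t16: -1.0658
  t17: -0.4550
  t18: +1.1935
  t19: -0.3732
  t20: +3.6105
  t21: -1.0451
  t22: -0.2766
  t23: +0.0340
  t24: +1.8176
  t25: +2.4407
  t26: +2.2565
  t27: +0.5999
  t28: -0.1347
Σ = +38.9504 → |volume| = 38.95

Directed edges: 84 total; 6 unmatched, e.g. (2.88,0.84,-4.05)→(5.24,1.98,-3.31) → open.


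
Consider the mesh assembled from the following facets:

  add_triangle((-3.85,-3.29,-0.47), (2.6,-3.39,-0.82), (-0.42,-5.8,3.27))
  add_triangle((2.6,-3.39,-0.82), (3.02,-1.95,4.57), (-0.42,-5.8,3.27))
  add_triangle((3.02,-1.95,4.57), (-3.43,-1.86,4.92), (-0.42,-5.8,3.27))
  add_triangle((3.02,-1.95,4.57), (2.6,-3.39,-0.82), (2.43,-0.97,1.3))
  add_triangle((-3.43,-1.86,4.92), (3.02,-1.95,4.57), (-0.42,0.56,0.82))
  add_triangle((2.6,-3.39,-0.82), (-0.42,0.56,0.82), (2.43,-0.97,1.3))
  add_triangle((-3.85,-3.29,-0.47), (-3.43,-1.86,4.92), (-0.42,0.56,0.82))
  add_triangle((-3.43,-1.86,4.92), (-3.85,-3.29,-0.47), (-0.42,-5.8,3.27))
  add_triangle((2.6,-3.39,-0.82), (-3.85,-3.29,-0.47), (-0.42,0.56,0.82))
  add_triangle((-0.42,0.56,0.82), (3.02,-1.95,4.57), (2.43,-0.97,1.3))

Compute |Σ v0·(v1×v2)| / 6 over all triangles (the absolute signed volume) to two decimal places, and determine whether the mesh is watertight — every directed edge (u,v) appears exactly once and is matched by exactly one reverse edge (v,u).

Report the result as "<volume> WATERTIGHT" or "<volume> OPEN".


Per-triangle v0·(v1×v2)/6:
  t1: +15.9307
  t2: +17.8926
  t3: +22.8857
  t4: +3.4810
  t5: +4.4550
  t6: -0.6439
  t7: +2.5491
  t8: +20.9221
  t9: -2.4667
  t10: +0.7844
Σ = +85.7901 → |volume| = 85.79

Directed edges: 30 total, each appears once with its reverse present → watertight.

85.79 WATERTIGHT


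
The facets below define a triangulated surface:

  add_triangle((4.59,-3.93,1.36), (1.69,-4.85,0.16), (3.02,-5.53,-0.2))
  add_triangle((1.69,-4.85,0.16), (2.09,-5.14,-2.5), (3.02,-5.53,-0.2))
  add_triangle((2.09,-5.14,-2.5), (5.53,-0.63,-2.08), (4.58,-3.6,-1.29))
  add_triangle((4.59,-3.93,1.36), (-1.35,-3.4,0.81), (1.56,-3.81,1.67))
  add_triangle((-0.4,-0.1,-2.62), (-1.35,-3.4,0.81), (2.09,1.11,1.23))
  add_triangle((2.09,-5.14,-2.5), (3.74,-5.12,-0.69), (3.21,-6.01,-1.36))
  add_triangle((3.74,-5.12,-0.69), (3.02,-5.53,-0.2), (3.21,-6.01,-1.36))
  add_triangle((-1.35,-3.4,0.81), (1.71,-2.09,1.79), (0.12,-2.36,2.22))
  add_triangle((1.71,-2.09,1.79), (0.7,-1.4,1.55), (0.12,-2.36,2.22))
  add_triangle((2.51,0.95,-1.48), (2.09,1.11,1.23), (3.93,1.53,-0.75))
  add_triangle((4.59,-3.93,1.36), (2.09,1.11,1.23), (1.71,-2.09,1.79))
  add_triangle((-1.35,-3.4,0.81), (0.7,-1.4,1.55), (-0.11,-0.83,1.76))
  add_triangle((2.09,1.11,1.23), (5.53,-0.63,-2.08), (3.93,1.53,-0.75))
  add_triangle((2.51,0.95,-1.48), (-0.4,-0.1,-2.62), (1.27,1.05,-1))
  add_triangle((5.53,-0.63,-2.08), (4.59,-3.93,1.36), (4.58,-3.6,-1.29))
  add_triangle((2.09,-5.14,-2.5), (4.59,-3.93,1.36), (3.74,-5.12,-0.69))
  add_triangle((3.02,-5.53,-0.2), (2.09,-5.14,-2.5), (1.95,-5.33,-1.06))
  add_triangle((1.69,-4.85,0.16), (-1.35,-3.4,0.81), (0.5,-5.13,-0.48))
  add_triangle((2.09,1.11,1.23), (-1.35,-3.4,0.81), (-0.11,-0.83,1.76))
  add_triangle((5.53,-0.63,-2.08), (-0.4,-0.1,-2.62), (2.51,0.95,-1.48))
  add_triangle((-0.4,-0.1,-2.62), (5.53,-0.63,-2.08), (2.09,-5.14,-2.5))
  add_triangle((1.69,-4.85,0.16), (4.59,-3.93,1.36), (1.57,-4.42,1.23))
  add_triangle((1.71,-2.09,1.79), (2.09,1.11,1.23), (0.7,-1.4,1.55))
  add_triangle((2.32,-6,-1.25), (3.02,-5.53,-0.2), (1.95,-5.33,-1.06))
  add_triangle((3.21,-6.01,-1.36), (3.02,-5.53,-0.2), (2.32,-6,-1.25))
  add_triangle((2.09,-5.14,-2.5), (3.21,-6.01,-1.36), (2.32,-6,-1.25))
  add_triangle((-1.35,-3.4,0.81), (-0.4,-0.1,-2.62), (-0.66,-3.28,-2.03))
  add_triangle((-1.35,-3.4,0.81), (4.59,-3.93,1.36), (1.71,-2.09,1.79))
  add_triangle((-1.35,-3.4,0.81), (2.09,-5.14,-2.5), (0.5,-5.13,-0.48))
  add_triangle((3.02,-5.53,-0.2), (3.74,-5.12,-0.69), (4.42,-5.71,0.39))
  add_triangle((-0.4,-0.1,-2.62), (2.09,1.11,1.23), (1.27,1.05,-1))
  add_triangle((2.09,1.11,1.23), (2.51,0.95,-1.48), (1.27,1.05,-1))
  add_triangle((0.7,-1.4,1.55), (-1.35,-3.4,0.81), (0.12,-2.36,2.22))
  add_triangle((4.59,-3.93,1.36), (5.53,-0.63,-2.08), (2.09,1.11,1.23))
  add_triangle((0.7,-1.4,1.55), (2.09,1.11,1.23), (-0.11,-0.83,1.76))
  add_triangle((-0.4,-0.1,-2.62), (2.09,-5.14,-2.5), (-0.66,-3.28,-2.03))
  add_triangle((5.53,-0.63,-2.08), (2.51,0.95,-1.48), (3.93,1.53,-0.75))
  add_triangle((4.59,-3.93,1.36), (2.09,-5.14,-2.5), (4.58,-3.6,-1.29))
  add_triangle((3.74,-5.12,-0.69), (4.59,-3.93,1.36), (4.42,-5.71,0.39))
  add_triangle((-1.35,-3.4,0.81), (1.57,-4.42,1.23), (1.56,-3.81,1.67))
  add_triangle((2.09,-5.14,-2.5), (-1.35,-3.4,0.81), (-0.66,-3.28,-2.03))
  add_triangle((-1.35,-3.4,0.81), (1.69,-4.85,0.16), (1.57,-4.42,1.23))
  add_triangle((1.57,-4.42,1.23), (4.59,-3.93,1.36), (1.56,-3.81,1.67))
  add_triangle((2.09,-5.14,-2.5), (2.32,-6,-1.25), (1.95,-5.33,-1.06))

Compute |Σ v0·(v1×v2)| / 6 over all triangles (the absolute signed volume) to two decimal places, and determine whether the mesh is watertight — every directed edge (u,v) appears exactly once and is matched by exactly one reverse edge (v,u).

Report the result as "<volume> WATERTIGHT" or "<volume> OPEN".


Per-triangle v0·(v1×v2)/6:
  t1: +2.0827
  t2: +2.2663
  t3: +6.8173
  t4: -1.9191
  t5: -2.1658
  t6: +1.0387
  t7: +1.0276
  t8: +1.6120
  t9: +0.1905
  t10: +0.1653
  t11: +3.1390
  t12: +0.9605
  t13: +2.7702
  t14: +0.6748
  t15: +7.3978
  t16: -0.0327
  t17: -1.4761
  t18: +2.0565
  t19: -1.2741
  t20: +3.2278
  t21: +12.2867
  t22: +2.7928
  t23: +0.7049
  t24: +0.1501
  t25: +0.9388
  t26: +1.2554
  t27: +1.5363
  t28: +3.8934
  t29: +1.3699
  t30: +1.1246
  t31: -0.2435
  t32: +0.6200
  t33: -0.4511
  t34: +10.1659
  t35: +0.8203
  t36: +4.2276
  t37: +1.8064
  t38: +7.5518
  t39: +1.2996
  t40: +1.1281
  t41: +5.2253
  t42: +2.2382
  t43: +1.3942
  t44: +0.1534
Σ = +90.5483 → |volume| = 90.55

Directed edges: 132 total; 6 unmatched, e.g. (3.02,-5.53,-0.2)→(4.59,-3.93,1.36) → open.

90.55 OPEN


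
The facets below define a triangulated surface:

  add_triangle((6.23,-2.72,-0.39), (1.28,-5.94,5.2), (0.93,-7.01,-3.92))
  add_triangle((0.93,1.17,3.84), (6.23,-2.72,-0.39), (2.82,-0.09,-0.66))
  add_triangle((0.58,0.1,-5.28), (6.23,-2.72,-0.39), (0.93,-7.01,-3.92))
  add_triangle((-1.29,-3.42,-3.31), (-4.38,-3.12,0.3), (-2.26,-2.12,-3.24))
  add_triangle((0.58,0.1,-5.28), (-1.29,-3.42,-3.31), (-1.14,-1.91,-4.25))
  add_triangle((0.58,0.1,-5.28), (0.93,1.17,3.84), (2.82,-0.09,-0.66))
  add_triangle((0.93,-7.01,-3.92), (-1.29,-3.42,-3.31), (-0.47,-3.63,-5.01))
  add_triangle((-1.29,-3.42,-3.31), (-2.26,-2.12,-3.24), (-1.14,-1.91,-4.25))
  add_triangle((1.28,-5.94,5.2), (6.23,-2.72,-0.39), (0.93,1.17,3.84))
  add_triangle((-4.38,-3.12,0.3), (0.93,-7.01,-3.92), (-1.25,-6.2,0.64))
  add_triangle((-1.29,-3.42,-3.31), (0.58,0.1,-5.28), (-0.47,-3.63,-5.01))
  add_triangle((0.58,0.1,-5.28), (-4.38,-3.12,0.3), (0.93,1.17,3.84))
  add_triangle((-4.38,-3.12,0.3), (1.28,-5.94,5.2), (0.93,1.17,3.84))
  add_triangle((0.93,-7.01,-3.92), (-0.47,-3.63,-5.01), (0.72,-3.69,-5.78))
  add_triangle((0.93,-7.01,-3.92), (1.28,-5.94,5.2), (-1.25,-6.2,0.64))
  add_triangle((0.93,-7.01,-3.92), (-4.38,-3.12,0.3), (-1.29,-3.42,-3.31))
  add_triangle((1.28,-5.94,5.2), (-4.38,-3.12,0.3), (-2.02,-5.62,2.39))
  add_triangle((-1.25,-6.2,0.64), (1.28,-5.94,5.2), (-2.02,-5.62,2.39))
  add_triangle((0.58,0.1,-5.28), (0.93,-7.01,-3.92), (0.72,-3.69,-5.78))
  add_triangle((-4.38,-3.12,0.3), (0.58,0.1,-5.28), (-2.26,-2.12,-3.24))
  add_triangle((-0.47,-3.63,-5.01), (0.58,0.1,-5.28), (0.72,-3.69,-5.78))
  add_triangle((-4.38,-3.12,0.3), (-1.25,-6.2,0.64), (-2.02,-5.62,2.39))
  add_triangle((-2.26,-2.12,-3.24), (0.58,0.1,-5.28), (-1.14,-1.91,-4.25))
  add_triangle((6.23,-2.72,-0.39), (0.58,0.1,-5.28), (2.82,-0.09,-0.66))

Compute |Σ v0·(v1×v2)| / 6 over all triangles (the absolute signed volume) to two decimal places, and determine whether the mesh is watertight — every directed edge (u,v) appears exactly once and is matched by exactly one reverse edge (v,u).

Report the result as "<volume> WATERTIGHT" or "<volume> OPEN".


Per-triangle v0·(v1×v2)/6:
  t1: +57.7839
  t2: +5.4104
  t3: +37.3730
  t4: +4.9327
  t5: +2.0281
  t6: +3.1266
  t7: +4.5175
  t8: +1.7148
  t9: +30.4217
  t10: +18.0521
  t11: +2.2932
  t12: +1.0491
  t13: +21.4846
  t14: +4.9343
  t15: +22.9951
  t16: +11.9930
  t17: +4.8768
  t18: +8.8374
  t19: +1.1394
  t20: +1.1754
  t21: +3.6904
  t22: +7.0353
  t23: +1.4976
  t24: +6.0362
Σ = +264.3985 → |volume| = 264.40

Directed edges: 72 total, each appears once with its reverse present → watertight.

264.40 WATERTIGHT


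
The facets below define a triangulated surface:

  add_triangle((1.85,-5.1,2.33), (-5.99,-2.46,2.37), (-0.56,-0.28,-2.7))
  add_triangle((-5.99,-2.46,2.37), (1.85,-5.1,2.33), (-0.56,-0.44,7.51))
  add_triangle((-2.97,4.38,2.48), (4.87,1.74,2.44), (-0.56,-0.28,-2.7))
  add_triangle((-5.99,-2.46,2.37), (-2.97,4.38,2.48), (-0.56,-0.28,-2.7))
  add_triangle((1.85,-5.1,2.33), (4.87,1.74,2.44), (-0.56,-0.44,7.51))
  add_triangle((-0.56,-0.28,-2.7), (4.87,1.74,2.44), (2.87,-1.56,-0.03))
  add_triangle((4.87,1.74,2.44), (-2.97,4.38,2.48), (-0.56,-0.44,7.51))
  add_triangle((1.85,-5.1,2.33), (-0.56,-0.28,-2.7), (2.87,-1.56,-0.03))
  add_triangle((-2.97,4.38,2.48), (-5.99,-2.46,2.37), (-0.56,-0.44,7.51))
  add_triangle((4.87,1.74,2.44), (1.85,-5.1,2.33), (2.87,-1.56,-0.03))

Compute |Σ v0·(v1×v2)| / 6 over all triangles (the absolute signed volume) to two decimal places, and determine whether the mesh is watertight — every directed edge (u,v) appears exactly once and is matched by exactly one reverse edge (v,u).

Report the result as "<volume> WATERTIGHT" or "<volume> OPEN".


219.03 WATERTIGHT

Per-triangle v0·(v1×v2)/6:
  t1: +17.2441
  t2: +41.9953
  t3: +10.4278
  t4: +16.2676
  t5: +36.1555
  t6: +4.9819
  t7: +35.1790
  t8: +5.9561
  t9: +41.0188
  t10: +9.8085
Σ = +219.0347 → |volume| = 219.03

Directed edges: 30 total, each appears once with its reverse present → watertight.


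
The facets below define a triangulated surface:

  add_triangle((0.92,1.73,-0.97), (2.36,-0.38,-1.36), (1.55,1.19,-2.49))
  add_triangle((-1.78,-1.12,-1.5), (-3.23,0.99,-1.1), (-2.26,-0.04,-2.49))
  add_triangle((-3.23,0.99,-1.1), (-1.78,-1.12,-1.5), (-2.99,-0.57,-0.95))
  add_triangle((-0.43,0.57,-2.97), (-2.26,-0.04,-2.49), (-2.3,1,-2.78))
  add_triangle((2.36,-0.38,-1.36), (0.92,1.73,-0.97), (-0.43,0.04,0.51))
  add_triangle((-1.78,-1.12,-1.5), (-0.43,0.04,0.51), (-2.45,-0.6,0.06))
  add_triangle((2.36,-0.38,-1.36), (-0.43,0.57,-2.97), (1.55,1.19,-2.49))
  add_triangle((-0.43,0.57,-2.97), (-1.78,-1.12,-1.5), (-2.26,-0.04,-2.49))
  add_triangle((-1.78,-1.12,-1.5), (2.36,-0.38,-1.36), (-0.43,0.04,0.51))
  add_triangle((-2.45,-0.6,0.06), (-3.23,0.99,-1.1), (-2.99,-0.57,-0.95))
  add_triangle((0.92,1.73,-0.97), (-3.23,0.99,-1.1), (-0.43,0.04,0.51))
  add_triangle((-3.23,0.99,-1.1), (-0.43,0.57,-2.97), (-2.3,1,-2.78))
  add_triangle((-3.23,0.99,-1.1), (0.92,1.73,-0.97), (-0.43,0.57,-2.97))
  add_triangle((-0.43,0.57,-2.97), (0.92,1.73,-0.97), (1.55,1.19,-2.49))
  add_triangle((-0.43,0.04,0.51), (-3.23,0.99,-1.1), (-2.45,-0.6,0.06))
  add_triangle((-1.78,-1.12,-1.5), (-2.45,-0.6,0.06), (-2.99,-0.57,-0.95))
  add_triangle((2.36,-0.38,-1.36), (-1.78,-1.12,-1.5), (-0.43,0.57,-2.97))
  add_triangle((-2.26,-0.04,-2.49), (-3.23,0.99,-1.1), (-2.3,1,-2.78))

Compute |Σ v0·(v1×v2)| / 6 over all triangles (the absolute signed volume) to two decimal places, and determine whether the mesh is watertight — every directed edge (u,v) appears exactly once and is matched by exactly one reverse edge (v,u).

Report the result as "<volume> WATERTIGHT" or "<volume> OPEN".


16.00 WATERTIGHT

Per-triangle v0·(v1×v2)/6:
  t1: +0.9305
  t2: +1.1900
  t3: +0.7764
  t4: +0.9250
  t5: +0.1886
  t6: +0.0479
  t7: +1.5075
  t8: +0.9231
  t9: +0.1741
  t10: +0.6660
  t11: +0.6476
  t12: +0.0226
  t13: +2.7555
  t14: +1.0862
  t15: +0.4332
  t16: +0.3881
  t17: +2.2778
  t18: +1.0608
Σ = +16.0011 → |volume| = 16.00

Directed edges: 54 total, each appears once with its reverse present → watertight.


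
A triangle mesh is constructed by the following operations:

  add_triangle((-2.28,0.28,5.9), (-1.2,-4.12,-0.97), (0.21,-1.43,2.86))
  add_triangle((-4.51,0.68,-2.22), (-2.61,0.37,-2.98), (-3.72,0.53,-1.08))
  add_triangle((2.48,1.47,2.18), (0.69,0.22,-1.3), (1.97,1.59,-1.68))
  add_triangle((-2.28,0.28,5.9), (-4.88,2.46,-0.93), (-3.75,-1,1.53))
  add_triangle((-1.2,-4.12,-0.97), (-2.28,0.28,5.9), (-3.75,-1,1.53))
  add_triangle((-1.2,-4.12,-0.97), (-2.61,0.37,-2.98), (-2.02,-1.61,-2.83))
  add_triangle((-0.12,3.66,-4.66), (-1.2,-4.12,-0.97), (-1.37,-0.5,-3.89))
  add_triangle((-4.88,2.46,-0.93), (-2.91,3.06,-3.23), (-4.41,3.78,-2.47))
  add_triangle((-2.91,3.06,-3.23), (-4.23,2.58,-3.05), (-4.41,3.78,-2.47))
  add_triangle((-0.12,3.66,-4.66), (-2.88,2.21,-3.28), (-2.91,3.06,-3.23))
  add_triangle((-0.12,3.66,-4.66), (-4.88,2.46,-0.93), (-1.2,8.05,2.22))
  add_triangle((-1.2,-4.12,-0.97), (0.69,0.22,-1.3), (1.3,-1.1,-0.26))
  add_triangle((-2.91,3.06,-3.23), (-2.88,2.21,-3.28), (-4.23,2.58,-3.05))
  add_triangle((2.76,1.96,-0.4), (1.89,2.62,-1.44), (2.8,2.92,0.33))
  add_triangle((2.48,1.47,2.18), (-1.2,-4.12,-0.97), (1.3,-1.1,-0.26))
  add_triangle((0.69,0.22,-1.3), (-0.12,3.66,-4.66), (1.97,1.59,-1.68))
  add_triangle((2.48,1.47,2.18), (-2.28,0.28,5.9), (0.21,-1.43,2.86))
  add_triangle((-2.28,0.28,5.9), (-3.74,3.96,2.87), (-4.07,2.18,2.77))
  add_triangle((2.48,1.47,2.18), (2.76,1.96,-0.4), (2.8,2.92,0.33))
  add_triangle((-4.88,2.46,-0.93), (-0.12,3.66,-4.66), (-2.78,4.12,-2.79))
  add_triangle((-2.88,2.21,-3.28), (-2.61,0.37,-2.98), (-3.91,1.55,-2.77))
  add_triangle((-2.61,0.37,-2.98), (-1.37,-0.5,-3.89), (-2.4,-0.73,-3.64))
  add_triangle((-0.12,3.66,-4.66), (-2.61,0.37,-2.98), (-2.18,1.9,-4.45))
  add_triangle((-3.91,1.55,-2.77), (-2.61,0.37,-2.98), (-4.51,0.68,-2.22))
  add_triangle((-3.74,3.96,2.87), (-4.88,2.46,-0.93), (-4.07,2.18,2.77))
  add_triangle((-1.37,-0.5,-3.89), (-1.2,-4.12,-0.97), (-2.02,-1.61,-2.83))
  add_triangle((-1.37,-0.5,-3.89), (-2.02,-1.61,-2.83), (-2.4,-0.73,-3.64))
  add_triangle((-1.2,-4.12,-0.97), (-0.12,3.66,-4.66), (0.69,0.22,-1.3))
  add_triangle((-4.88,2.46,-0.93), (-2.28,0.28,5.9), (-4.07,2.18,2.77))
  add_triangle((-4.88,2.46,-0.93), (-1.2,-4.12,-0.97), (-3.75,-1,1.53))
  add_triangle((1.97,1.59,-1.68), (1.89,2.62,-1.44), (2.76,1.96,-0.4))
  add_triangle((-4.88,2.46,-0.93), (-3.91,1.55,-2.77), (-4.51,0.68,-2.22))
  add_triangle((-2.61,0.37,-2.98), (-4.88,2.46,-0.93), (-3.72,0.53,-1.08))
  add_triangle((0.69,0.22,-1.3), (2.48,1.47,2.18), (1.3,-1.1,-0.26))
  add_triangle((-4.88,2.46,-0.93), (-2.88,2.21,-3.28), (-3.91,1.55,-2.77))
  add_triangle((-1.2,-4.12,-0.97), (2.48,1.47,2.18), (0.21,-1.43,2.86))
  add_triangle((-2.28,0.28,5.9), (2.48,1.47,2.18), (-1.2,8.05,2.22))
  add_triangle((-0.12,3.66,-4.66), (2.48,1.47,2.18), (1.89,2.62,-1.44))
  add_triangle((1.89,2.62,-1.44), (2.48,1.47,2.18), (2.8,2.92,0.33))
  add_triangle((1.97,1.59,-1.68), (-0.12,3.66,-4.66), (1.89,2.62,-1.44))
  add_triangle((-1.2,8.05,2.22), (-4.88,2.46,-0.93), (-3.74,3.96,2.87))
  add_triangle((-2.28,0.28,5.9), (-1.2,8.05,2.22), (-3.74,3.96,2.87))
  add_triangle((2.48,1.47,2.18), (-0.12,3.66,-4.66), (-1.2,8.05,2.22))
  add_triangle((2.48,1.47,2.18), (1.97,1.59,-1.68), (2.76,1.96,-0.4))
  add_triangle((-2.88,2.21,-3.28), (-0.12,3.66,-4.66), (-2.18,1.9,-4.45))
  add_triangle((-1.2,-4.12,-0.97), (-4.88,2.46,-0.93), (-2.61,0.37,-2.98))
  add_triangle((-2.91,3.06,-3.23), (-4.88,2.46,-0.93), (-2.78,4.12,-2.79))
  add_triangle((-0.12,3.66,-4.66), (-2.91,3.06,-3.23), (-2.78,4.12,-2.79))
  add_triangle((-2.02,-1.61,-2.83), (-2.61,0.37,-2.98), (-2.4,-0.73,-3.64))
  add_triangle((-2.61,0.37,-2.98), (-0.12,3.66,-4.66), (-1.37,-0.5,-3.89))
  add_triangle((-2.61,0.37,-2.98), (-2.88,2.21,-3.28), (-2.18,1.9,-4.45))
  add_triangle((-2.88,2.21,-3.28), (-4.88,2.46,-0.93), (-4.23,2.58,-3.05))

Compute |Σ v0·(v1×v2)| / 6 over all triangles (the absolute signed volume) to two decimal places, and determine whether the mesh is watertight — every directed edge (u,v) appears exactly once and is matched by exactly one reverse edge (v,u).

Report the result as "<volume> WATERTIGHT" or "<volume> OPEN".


239.39 OPEN

Per-triangle v0·(v1×v2)/6:
  t1: +7.6935
  t2: +0.0526
  t3: +0.5993
  t4: +13.3043
  t5: +10.9931
  t6: +1.3073
  t7: +1.5701
  t8: -1.2765
  t9: +1.5129
  t10: +1.9397
  t11: +35.2482
  t12: +1.5037
  t13: +0.7285
  t14: +0.9322
  t15: +2.0420
  t16: +1.4045
  t17: +6.8827
  t18: +5.9788
  t19: +1.1868
  t20: -3.6363
  t21: +1.3243
  t22: +0.8111
  t23: +0.0227
  t24: +1.2388
  t25: +5.6090
  t26: +1.9571
  t27: +0.7295
  t28: +3.4741
  t29: +3.1681
  t30: +10.3687
  t31: +0.7172
  t32: +2.1584
  t33: -2.4309
  t34: +1.3645
  t35: +2.1839
  t36: +3.7150
  t37: +26.4154
  t38: +1.9597
  t39: -0.2945
  t40: +1.9234
  t41: +17.5628
  t42: +19.2670
  t43: +21.5439
  t44: -0.0364
  t45: +2.8759
  t46: +8.9703
  t47: +2.9872
  t48: +3.1342
  t49: +0.4985
  t50: +5.0515
  t51: +1.5426
  t52: -0.3893
Σ = +239.3910 → |volume| = 239.39

Directed edges: 156 total; 6 unmatched, e.g. (-3.72,0.53,-1.08)→(-4.51,0.68,-2.22) → open.


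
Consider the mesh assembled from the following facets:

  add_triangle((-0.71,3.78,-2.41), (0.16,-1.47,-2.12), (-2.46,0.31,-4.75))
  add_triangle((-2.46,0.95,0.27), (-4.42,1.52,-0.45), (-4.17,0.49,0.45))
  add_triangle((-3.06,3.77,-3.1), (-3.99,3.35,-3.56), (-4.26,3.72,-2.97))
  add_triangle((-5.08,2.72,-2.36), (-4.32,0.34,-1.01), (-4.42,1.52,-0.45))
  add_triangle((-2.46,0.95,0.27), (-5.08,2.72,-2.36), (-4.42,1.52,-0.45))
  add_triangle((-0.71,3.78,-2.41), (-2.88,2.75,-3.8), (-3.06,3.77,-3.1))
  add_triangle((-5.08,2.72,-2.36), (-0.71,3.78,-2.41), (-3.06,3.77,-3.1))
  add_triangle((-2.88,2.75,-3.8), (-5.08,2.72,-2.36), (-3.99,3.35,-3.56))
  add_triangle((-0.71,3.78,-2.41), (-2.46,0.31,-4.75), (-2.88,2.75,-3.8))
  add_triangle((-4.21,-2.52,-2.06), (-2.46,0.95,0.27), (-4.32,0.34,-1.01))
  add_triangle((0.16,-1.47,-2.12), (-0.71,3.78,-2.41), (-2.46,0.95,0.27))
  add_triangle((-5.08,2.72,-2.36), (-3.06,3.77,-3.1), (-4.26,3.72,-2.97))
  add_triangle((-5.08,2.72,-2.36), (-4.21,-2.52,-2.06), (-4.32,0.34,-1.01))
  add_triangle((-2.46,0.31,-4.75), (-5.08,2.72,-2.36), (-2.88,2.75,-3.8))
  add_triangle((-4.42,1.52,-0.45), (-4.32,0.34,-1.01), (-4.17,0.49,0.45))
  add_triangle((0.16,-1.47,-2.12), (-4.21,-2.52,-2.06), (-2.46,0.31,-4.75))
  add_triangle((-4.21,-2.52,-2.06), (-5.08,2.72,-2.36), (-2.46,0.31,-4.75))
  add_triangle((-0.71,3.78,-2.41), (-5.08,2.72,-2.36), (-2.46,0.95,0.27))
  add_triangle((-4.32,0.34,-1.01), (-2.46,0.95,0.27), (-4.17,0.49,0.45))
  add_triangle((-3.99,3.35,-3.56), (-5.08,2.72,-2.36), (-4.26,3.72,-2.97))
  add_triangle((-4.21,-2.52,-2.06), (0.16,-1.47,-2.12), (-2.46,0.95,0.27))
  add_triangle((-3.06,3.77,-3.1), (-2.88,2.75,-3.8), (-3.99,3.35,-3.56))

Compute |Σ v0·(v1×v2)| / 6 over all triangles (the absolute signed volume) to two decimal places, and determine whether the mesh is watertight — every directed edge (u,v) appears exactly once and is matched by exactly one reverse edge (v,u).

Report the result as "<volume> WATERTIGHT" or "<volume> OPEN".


46.72 WATERTIGHT

Per-triangle v0·(v1×v2)/6:
  t1: +4.2929
  t2: +0.4290
  t3: +0.6988
  t4: +1.9639
  t5: +0.5143
  t6: +1.9957
  t7: +1.0773
  t8: +0.7847
  t9: +3.6815
  t10: +1.1492
  t11: -4.4585
  t12: -0.2566
  t13: +4.2037
  t14: +5.7886
  t15: +1.1346
  t16: +6.6456
  t17: +14.4918
  t18: +3.4202
  t19: -0.6776
  t20: +1.0608
  t21: -2.1175
  t22: +0.9009
Σ = +46.7233 → |volume| = 46.72

Directed edges: 66 total, each appears once with its reverse present → watertight.


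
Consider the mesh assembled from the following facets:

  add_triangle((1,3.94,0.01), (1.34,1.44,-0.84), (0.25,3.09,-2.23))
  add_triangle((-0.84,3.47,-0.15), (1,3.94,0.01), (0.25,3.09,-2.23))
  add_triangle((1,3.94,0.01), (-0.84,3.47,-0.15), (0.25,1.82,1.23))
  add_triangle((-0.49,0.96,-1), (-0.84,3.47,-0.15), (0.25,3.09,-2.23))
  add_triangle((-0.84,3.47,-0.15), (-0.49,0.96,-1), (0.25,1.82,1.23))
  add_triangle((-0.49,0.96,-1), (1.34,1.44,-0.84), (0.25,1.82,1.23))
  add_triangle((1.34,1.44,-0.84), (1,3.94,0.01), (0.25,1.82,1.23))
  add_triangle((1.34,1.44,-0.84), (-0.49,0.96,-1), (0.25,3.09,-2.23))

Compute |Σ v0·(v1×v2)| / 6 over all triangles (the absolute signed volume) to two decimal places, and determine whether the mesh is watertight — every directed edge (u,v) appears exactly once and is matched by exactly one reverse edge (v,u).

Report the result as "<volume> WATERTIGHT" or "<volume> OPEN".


Per-triangle v0·(v1×v2)/6:
  t1: +1.7281
  t2: +2.4729
  t3: +1.4067
  t4: +0.8656
  t5: -0.1878
  t6: -0.9133
  t7: +0.6668
  t8: +0.1353
Σ = +6.1742 → |volume| = 6.17

Directed edges: 24 total, each appears once with its reverse present → watertight.

6.17 WATERTIGHT
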